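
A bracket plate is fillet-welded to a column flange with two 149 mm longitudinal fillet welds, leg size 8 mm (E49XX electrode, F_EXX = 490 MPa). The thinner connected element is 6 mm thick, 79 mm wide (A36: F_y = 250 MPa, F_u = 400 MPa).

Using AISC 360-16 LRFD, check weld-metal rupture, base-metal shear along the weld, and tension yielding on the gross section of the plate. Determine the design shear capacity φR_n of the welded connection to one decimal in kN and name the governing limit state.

106.7 kN (gross-section yield governs)

Weld metal: throat = 0.707×8 = 5.656 mm, L = 2×149 = 298 mm. φR_n = 0.75 × 0.6 × 490 × 5.656 × 298 = 371.7 kN.
Base metal shear (6 mm plate): yield φR_n = 1.0×0.6×250×6×298 = 268.2 kN; rupture φR_n = 0.75×0.6×400×6×298 = 321.8 kN; take 268.2 kN (yield).
Tension yield (gross): A_g = 79×6 = 474 mm². φR_n = 0.90 × 250 × 474 = 106.7 kN.
Governing: min(371.7, 268.2, 106.7) = 106.7 kN → gross-section yield.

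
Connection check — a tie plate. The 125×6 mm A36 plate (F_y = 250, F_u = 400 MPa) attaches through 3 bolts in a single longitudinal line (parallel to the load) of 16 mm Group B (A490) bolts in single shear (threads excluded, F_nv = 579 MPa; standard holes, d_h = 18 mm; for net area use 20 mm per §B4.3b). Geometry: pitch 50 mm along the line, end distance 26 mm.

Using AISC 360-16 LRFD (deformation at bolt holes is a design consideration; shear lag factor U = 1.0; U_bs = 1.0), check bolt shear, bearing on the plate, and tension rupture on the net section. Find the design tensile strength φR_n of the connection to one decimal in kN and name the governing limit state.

Bolt shear: A_b = π(16)²/4 = 201.06 mm². φR_n = 0.75 × 579 × 201.06 × 3 × 1 = 261.9 kN.
Bearing (6 mm plate, F_u = 400 MPa): end bolts L_c = 26 − 18/2 = 17, R_n = min(1.2×17×6×400, 2.4×16×6×400) = 48.96 kN/bolt; interior L_c = 50 − 18 = 32, R_n = 92.16 kN/bolt. φR_n = 0.75 × (1×48.96 + 2×92.16) = 175.0 kN.
Tension rupture (net): A_n = (125 − 1×20)×6 = 630 mm² (U = 1.0, A_e = A_n). φR_n = 0.75 × 400 × 630 = 189.0 kN.
Governing: min(261.9, 175.0, 189.0) = 175.0 kN → bearing.

175.0 kN (bearing governs)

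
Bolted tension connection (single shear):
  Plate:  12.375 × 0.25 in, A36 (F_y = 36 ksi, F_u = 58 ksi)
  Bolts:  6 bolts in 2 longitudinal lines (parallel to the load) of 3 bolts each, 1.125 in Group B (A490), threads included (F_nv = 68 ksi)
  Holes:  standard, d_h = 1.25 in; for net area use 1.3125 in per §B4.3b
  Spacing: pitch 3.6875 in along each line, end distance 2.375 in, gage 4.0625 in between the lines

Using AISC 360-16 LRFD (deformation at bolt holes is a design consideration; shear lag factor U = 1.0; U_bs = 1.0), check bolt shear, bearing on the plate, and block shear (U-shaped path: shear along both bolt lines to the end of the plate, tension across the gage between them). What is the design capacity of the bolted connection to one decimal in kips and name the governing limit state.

Bolt shear: A_b = π(1.125)²/4 = 0.99402 in². φR_n = 0.75 × 68 × 0.99402 × 6 × 1 = 304.2 kips.
Bearing (0.25 in plate, F_u = 58 ksi): end bolts L_c = 2.375 − 1.25/2 = 1.75, R_n = min(1.2×1.75×0.25×58, 2.4×1.125×0.25×58) = 30.45 kips/bolt; interior L_c = 3.6875 − 1.25 = 2.4375, R_n = 39.15 kips/bolt. φR_n = 0.75 × (2×30.45 + 4×39.15) = 163.1 kips.
Block shear: shear path 2×[2.375+2×3.6875] = 2×9.75 in, A_gv = 4.875, A_nv = 2×(9.75 − 2.5×1.3125)×0.25 = 3.2344 in²; tension across gage: (4.0625 − 1×1.3125)×0.25 = 0.6875 in². R_n = min(0.6×58×3.2344, 0.6×36×4.875) + 1.0×58×0.6875 = min(112.56, 105.3) + 39.875 = 145.18 kips. φR_n = 0.75 × 145.18 = 108.9 kips.
Governing: min(304.2, 163.1, 108.9) = 108.9 kips → block shear.

108.9 kips (block shear governs)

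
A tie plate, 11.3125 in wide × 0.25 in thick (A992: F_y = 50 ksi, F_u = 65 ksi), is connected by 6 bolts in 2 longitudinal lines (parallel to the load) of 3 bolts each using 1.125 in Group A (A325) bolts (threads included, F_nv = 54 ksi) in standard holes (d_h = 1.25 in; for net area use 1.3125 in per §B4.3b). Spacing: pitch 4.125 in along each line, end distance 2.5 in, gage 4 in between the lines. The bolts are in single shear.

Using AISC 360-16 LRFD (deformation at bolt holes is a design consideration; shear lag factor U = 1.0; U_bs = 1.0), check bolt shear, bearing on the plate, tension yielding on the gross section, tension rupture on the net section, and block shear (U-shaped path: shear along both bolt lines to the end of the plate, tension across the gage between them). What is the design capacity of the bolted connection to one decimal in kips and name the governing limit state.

Bolt shear: A_b = π(1.125)²/4 = 0.99402 in². φR_n = 0.75 × 54 × 0.99402 × 6 × 1 = 241.5 kips.
Bearing (0.25 in plate, F_u = 65 ksi): end bolts L_c = 2.5 − 1.25/2 = 1.875, R_n = min(1.2×1.875×0.25×65, 2.4×1.125×0.25×65) = 36.563 kips/bolt; interior L_c = 4.125 − 1.25 = 2.875, R_n = 43.875 kips/bolt. φR_n = 0.75 × (2×36.563 + 4×43.875) = 186.5 kips.
Tension yield (gross): A_g = 11.3125×0.25 = 2.8281 in². φR_n = 0.90 × 50 × 2.8281 = 127.3 kips.
Tension rupture (net): A_n = (11.3125 − 2×1.3125)×0.25 = 2.1719 in² (U = 1.0, A_e = A_n). φR_n = 0.75 × 65 × 2.1719 = 105.9 kips.
Block shear: shear path 2×[2.5+2×4.125] = 2×10.75 in, A_gv = 5.375, A_nv = 2×(10.75 − 2.5×1.3125)×0.25 = 3.7344 in²; tension across gage: (4 − 1×1.3125)×0.25 = 0.67188 in². R_n = min(0.6×65×3.7344, 0.6×50×5.375) + 1.0×65×0.67188 = min(145.64, 161.25) + 43.672 = 189.31 kips. φR_n = 0.75 × 189.31 = 142.0 kips.
Governing: min(241.5, 186.5, 127.3, 105.9, 142.0) = 105.9 kips → net-section rupture.

105.9 kips (net-section rupture governs)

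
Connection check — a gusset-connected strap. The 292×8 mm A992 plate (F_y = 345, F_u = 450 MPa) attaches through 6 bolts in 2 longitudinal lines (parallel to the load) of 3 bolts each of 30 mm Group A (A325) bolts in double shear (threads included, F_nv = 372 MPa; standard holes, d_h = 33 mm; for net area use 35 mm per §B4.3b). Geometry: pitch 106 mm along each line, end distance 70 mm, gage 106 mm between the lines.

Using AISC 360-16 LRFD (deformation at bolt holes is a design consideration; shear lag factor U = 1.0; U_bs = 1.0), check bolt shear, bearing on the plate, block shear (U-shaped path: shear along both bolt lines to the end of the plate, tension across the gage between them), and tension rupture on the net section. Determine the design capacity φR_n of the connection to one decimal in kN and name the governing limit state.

599.4 kN (net-section rupture governs)

Bolt shear: A_b = π(30)²/4 = 706.86 mm². φR_n = 0.75 × 372 × 706.86 × 6 × 2 = 2366.6 kN.
Bearing (8 mm plate, F_u = 450 MPa): end bolts L_c = 70 − 33/2 = 53.5, R_n = min(1.2×53.5×8×450, 2.4×30×8×450) = 231.12 kN/bolt; interior L_c = 106 − 33 = 73, R_n = 259.2 kN/bolt. φR_n = 0.75 × (2×231.12 + 4×259.2) = 1124.3 kN.
Block shear: shear path 2×[70+2×106] = 2×282 mm, A_gv = 4512, A_nv = 2×(282 − 2.5×35)×8 = 3112 mm²; tension across gage: (106 − 1×35)×8 = 568 mm². R_n = min(0.6×450×3112, 0.6×345×4512) + 1.0×450×568 = min(840.24, 933.98) + 255.6 = 1095.8 kN. φR_n = 0.75 × 1095.8 = 821.9 kN.
Tension rupture (net): A_n = (292 − 2×35)×8 = 1776 mm² (U = 1.0, A_e = A_n). φR_n = 0.75 × 450 × 1776 = 599.4 kN.
Governing: min(2366.6, 1124.3, 821.9, 599.4) = 599.4 kN → net-section rupture.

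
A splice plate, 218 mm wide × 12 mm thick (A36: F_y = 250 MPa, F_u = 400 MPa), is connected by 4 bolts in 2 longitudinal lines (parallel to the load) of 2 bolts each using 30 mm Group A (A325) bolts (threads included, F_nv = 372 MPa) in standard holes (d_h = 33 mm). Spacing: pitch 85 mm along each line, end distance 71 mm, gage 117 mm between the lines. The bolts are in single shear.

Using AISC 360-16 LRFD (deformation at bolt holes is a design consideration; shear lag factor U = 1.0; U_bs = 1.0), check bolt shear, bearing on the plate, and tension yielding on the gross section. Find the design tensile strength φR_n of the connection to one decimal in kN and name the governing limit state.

588.6 kN (gross-section yield governs)

Bolt shear: A_b = π(30)²/4 = 706.86 mm². φR_n = 0.75 × 372 × 706.86 × 4 × 1 = 788.9 kN.
Bearing (12 mm plate, F_u = 400 MPa): end bolts L_c = 71 − 33/2 = 54.5, R_n = min(1.2×54.5×12×400, 2.4×30×12×400) = 313.92 kN/bolt; interior L_c = 85 − 33 = 52, R_n = 299.52 kN/bolt. φR_n = 0.75 × (2×313.92 + 2×299.52) = 920.2 kN.
Tension yield (gross): A_g = 218×12 = 2616 mm². φR_n = 0.90 × 250 × 2616 = 588.6 kN.
Governing: min(788.9, 920.2, 588.6) = 588.6 kN → gross-section yield.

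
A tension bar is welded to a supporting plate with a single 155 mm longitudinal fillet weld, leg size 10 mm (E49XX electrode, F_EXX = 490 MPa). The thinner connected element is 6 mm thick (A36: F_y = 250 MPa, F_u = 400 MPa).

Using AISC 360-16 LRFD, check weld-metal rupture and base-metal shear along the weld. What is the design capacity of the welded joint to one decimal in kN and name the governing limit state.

139.5 kN (base-metal shear governs)

Weld metal: throat = 0.707×10 = 7.07 mm, L = 155 mm. φR_n = 0.75 × 0.6 × 490 × 7.07 × 155 = 241.6 kN.
Base metal shear (6 mm plate): yield φR_n = 1.0×0.6×250×6×155 = 139.5 kN; rupture φR_n = 0.75×0.6×400×6×155 = 167.4 kN; take 139.5 kN (yield).
Governing: min(241.6, 139.5) = 139.5 kN → base-metal shear.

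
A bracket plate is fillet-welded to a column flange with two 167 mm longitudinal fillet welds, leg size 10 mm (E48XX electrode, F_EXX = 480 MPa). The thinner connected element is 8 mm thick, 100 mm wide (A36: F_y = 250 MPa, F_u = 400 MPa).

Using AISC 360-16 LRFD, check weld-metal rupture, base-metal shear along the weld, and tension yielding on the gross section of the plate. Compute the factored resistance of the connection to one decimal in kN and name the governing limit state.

Weld metal: throat = 0.707×10 = 7.07 mm, L = 2×167 = 334 mm. φR_n = 0.75 × 0.6 × 480 × 7.07 × 334 = 510.1 kN.
Base metal shear (8 mm plate): yield φR_n = 1.0×0.6×250×8×334 = 400.8 kN; rupture φR_n = 0.75×0.6×400×8×334 = 481.0 kN; take 400.8 kN (yield).
Tension yield (gross): A_g = 100×8 = 800 mm². φR_n = 0.90 × 250 × 800 = 180.0 kN.
Governing: min(510.1, 400.8, 180.0) = 180.0 kN → gross-section yield.

180.0 kN (gross-section yield governs)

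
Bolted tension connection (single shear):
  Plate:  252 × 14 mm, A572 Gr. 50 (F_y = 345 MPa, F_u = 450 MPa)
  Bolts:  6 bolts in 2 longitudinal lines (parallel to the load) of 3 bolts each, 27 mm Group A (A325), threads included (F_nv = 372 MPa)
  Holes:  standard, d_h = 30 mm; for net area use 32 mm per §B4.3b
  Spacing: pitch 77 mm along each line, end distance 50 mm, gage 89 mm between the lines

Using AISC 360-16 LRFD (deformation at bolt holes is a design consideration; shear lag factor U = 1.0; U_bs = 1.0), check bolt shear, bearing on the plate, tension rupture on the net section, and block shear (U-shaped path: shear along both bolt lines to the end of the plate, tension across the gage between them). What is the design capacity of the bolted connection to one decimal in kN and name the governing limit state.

888.3 kN (net-section rupture governs)

Bolt shear: A_b = π(27)²/4 = 572.56 mm². φR_n = 0.75 × 372 × 572.56 × 6 × 1 = 958.5 kN.
Bearing (14 mm plate, F_u = 450 MPa): end bolts L_c = 50 − 30/2 = 35, R_n = min(1.2×35×14×450, 2.4×27×14×450) = 264.6 kN/bolt; interior L_c = 77 − 30 = 47, R_n = 355.32 kN/bolt. φR_n = 0.75 × (2×264.6 + 4×355.32) = 1462.9 kN.
Tension rupture (net): A_n = (252 − 2×32)×14 = 2632 mm² (U = 1.0, A_e = A_n). φR_n = 0.75 × 450 × 2632 = 888.3 kN.
Block shear: shear path 2×[50+2×77] = 2×204 mm, A_gv = 5712, A_nv = 2×(204 − 2.5×32)×14 = 3472 mm²; tension across gage: (89 − 1×32)×14 = 798 mm². R_n = min(0.6×450×3472, 0.6×345×5712) + 1.0×450×798 = min(937.44, 1182.4) + 359.1 = 1296.5 kN. φR_n = 0.75 × 1296.5 = 972.4 kN.
Governing: min(958.5, 1462.9, 888.3, 972.4) = 888.3 kN → net-section rupture.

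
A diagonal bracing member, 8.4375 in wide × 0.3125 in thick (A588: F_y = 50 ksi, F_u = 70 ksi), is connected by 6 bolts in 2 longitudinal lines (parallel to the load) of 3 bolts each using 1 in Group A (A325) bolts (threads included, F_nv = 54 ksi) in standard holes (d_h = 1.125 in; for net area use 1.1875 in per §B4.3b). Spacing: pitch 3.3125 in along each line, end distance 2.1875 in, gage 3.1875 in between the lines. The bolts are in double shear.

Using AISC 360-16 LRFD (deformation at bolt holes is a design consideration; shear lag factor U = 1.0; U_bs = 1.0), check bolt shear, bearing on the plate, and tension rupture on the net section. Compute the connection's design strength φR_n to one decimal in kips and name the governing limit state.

Bolt shear: A_b = π(1)²/4 = 0.7854 in². φR_n = 0.75 × 54 × 0.7854 × 6 × 2 = 381.7 kips.
Bearing (0.3125 in plate, F_u = 70 ksi): end bolts L_c = 2.1875 − 1.125/2 = 1.625, R_n = min(1.2×1.625×0.3125×70, 2.4×1×0.3125×70) = 42.656 kips/bolt; interior L_c = 3.3125 − 1.125 = 2.1875, R_n = 52.5 kips/bolt. φR_n = 0.75 × (2×42.656 + 4×52.5) = 221.5 kips.
Tension rupture (net): A_n = (8.4375 − 2×1.1875)×0.3125 = 1.8945 in² (U = 1.0, A_e = A_n). φR_n = 0.75 × 70 × 1.8945 = 99.5 kips.
Governing: min(381.7, 221.5, 99.5) = 99.5 kips → net-section rupture.

99.5 kips (net-section rupture governs)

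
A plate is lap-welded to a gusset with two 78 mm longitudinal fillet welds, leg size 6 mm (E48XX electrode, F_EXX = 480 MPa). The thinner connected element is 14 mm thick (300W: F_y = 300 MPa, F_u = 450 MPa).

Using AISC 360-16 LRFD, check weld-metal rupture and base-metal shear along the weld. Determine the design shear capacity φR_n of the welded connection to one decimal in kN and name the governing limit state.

Weld metal: throat = 0.707×6 = 4.242 mm, L = 2×78 = 156 mm. φR_n = 0.75 × 0.6 × 480 × 4.242 × 156 = 142.9 kN.
Base metal shear (14 mm plate): yield φR_n = 1.0×0.6×300×14×156 = 393.1 kN; rupture φR_n = 0.75×0.6×450×14×156 = 442.3 kN; take 393.1 kN (yield).
Governing: min(142.9, 393.1) = 142.9 kN → weld metal.

142.9 kN (weld metal governs)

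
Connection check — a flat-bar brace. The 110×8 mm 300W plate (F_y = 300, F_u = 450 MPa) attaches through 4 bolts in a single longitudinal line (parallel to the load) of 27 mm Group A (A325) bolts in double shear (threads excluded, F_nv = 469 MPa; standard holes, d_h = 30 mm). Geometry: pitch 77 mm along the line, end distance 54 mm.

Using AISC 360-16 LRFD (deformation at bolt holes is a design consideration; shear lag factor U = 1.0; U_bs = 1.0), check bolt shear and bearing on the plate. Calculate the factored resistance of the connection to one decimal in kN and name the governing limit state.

583.2 kN (bearing governs)

Bolt shear: A_b = π(27)²/4 = 572.56 mm². φR_n = 0.75 × 469 × 572.56 × 4 × 2 = 1611.2 kN.
Bearing (8 mm plate, F_u = 450 MPa): end bolts L_c = 54 − 30/2 = 39, R_n = min(1.2×39×8×450, 2.4×27×8×450) = 168.48 kN/bolt; interior L_c = 77 − 30 = 47, R_n = 203.04 kN/bolt. φR_n = 0.75 × (1×168.48 + 3×203.04) = 583.2 kN.
Governing: min(1611.2, 583.2) = 583.2 kN → bearing.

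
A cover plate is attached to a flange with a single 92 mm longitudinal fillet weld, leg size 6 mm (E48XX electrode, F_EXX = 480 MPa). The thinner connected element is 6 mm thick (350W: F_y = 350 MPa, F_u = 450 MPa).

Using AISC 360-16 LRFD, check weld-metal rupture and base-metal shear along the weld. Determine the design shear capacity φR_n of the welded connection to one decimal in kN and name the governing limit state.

84.3 kN (weld metal governs)

Weld metal: throat = 0.707×6 = 4.242 mm, L = 92 mm. φR_n = 0.75 × 0.6 × 480 × 4.242 × 92 = 84.3 kN.
Base metal shear (6 mm plate): yield φR_n = 1.0×0.6×350×6×92 = 115.9 kN; rupture φR_n = 0.75×0.6×450×6×92 = 111.8 kN; take 111.8 kN (rupture).
Governing: min(84.3, 111.8) = 84.3 kN → weld metal.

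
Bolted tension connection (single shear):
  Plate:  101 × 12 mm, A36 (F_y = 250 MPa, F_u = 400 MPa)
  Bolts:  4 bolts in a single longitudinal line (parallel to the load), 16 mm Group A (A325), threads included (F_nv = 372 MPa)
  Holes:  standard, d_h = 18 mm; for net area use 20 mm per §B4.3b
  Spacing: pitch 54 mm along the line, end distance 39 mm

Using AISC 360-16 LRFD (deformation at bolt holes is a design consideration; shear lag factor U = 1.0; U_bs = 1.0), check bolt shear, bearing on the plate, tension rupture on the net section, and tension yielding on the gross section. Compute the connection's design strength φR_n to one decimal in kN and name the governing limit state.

Bolt shear: A_b = π(16)²/4 = 201.06 mm². φR_n = 0.75 × 372 × 201.06 × 4 × 1 = 224.4 kN.
Bearing (12 mm plate, F_u = 400 MPa): end bolts L_c = 39 − 18/2 = 30, R_n = min(1.2×30×12×400, 2.4×16×12×400) = 172.8 kN/bolt; interior L_c = 54 − 18 = 36, R_n = 184.32 kN/bolt. φR_n = 0.75 × (1×172.8 + 3×184.32) = 544.3 kN.
Tension rupture (net): A_n = (101 − 1×20)×12 = 972 mm² (U = 1.0, A_e = A_n). φR_n = 0.75 × 400 × 972 = 291.6 kN.
Tension yield (gross): A_g = 101×12 = 1212 mm². φR_n = 0.90 × 250 × 1212 = 272.7 kN.
Governing: min(224.4, 544.3, 291.6, 272.7) = 224.4 kN → bolt shear.

224.4 kN (bolt shear governs)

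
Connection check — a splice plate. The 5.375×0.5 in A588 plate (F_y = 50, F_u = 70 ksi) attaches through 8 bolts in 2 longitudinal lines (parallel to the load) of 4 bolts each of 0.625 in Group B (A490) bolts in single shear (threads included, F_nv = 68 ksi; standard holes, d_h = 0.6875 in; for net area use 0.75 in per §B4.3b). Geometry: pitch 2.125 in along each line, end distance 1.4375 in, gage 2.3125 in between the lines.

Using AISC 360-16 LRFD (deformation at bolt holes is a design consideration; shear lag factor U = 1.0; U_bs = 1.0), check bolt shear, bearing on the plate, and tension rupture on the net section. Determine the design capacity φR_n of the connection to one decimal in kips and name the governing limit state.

101.7 kips (net-section rupture governs)

Bolt shear: A_b = π(0.625)²/4 = 0.3068 in². φR_n = 0.75 × 68 × 0.3068 × 8 × 1 = 125.2 kips.
Bearing (0.5 in plate, F_u = 70 ksi): end bolts L_c = 1.4375 − 0.6875/2 = 1.09375, R_n = min(1.2×1.09375×0.5×70, 2.4×0.625×0.5×70) = 45.938 kips/bolt; interior L_c = 2.125 − 0.6875 = 1.4375, R_n = 52.5 kips/bolt. φR_n = 0.75 × (2×45.938 + 6×52.5) = 305.2 kips.
Tension rupture (net): A_n = (5.375 − 2×0.75)×0.5 = 1.9375 in² (U = 1.0, A_e = A_n). φR_n = 0.75 × 70 × 1.9375 = 101.7 kips.
Governing: min(125.2, 305.2, 101.7) = 101.7 kips → net-section rupture.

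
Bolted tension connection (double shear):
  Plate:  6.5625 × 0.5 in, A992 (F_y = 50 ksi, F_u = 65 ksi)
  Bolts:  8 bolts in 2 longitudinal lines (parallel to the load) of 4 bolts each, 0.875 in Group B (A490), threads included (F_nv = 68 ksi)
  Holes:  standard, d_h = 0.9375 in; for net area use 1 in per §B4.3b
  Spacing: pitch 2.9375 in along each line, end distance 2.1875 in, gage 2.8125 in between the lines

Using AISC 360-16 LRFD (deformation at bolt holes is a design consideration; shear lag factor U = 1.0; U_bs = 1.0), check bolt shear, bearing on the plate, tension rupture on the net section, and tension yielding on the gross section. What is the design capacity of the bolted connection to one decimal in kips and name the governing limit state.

Bolt shear: A_b = π(0.875)²/4 = 0.60132 in². φR_n = 0.75 × 68 × 0.60132 × 8 × 2 = 490.7 kips.
Bearing (0.5 in plate, F_u = 65 ksi): end bolts L_c = 2.1875 − 0.9375/2 = 1.71875, R_n = min(1.2×1.71875×0.5×65, 2.4×0.875×0.5×65) = 67.031 kips/bolt; interior L_c = 2.9375 − 0.9375 = 2, R_n = 68.25 kips/bolt. φR_n = 0.75 × (2×67.031 + 6×68.25) = 407.7 kips.
Tension rupture (net): A_n = (6.5625 − 2×1)×0.5 = 2.2813 in² (U = 1.0, A_e = A_n). φR_n = 0.75 × 65 × 2.2813 = 111.2 kips.
Tension yield (gross): A_g = 6.5625×0.5 = 3.2813 in². φR_n = 0.90 × 50 × 3.2813 = 147.7 kips.
Governing: min(490.7, 407.7, 111.2, 147.7) = 111.2 kips → net-section rupture.

111.2 kips (net-section rupture governs)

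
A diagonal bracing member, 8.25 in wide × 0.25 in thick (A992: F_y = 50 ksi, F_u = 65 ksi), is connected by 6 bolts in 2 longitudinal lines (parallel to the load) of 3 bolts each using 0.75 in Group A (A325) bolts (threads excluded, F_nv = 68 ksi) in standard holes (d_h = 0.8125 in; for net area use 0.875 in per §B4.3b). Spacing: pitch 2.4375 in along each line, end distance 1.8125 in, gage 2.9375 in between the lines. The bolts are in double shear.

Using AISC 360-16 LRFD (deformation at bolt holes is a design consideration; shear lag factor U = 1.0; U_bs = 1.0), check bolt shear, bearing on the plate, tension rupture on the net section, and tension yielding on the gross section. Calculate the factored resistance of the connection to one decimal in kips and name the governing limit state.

79.2 kips (net-section rupture governs)

Bolt shear: A_b = π(0.75)²/4 = 0.44179 in². φR_n = 0.75 × 68 × 0.44179 × 6 × 2 = 270.4 kips.
Bearing (0.25 in plate, F_u = 65 ksi): end bolts L_c = 1.8125 − 0.8125/2 = 1.40625, R_n = min(1.2×1.40625×0.25×65, 2.4×0.75×0.25×65) = 27.422 kips/bolt; interior L_c = 2.4375 − 0.8125 = 1.625, R_n = 29.25 kips/bolt. φR_n = 0.75 × (2×27.422 + 4×29.25) = 128.9 kips.
Tension rupture (net): A_n = (8.25 − 2×0.875)×0.25 = 1.625 in² (U = 1.0, A_e = A_n). φR_n = 0.75 × 65 × 1.625 = 79.2 kips.
Tension yield (gross): A_g = 8.25×0.25 = 2.0625 in². φR_n = 0.90 × 50 × 2.0625 = 92.8 kips.
Governing: min(270.4, 128.9, 79.2, 92.8) = 79.2 kips → net-section rupture.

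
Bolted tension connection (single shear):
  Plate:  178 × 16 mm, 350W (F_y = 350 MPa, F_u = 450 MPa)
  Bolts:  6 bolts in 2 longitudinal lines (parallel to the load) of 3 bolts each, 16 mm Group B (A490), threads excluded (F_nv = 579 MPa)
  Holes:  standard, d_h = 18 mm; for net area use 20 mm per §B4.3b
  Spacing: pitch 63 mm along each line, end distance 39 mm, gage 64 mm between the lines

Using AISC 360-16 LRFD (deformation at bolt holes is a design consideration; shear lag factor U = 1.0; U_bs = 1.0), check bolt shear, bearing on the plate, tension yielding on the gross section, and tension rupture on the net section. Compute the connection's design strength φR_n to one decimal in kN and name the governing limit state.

Bolt shear: A_b = π(16)²/4 = 201.06 mm². φR_n = 0.75 × 579 × 201.06 × 6 × 1 = 523.9 kN.
Bearing (16 mm plate, F_u = 450 MPa): end bolts L_c = 39 − 18/2 = 30, R_n = min(1.2×30×16×450, 2.4×16×16×450) = 259.2 kN/bolt; interior L_c = 63 − 18 = 45, R_n = 276.48 kN/bolt. φR_n = 0.75 × (2×259.2 + 4×276.48) = 1218.2 kN.
Tension yield (gross): A_g = 178×16 = 2848 mm². φR_n = 0.90 × 350 × 2848 = 897.1 kN.
Tension rupture (net): A_n = (178 − 2×20)×16 = 2208 mm² (U = 1.0, A_e = A_n). φR_n = 0.75 × 450 × 2208 = 745.2 kN.
Governing: min(523.9, 1218.2, 897.1, 745.2) = 523.9 kN → bolt shear.

523.9 kN (bolt shear governs)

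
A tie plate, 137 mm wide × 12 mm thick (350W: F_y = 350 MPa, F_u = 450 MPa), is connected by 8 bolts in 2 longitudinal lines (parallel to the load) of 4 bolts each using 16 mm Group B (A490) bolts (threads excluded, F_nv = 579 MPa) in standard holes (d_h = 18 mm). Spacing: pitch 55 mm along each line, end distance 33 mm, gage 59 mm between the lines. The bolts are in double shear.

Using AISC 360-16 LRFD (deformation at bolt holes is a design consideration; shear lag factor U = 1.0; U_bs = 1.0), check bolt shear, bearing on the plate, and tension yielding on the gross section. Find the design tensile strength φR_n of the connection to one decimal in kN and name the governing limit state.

Bolt shear: A_b = π(16)²/4 = 201.06 mm². φR_n = 0.75 × 579 × 201.06 × 8 × 2 = 1397.0 kN.
Bearing (12 mm plate, F_u = 450 MPa): end bolts L_c = 33 − 18/2 = 24, R_n = min(1.2×24×12×450, 2.4×16×12×450) = 155.52 kN/bolt; interior L_c = 55 − 18 = 37, R_n = 207.36 kN/bolt. φR_n = 0.75 × (2×155.52 + 6×207.36) = 1166.4 kN.
Tension yield (gross): A_g = 137×12 = 1644 mm². φR_n = 0.90 × 350 × 1644 = 517.9 kN.
Governing: min(1397.0, 1166.4, 517.9) = 517.9 kN → gross-section yield.

517.9 kN (gross-section yield governs)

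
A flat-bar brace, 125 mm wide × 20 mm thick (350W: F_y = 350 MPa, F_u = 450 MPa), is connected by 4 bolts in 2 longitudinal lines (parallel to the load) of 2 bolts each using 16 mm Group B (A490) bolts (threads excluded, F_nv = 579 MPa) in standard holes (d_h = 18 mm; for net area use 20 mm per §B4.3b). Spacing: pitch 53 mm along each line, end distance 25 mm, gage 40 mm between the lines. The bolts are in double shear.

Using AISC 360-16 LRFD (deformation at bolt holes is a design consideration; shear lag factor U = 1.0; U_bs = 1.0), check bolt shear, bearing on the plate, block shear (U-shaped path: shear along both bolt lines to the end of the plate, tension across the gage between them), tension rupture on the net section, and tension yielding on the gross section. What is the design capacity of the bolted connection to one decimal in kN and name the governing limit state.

523.8 kN (block shear governs)

Bolt shear: A_b = π(16)²/4 = 201.06 mm². φR_n = 0.75 × 579 × 201.06 × 4 × 2 = 698.5 kN.
Bearing (20 mm plate, F_u = 450 MPa): end bolts L_c = 25 − 18/2 = 16, R_n = min(1.2×16×20×450, 2.4×16×20×450) = 172.8 kN/bolt; interior L_c = 53 − 18 = 35, R_n = 345.6 kN/bolt. φR_n = 0.75 × (2×172.8 + 2×345.6) = 777.6 kN.
Block shear: shear path 2×[25+1×53] = 2×78 mm, A_gv = 3120, A_nv = 2×(78 − 1.5×20)×20 = 1920 mm²; tension across gage: (40 − 1×20)×20 = 400 mm². R_n = min(0.6×450×1920, 0.6×350×3120) + 1.0×450×400 = min(518.4, 655.2) + 180 = 698.4 kN. φR_n = 0.75 × 698.4 = 523.8 kN.
Tension rupture (net): A_n = (125 − 2×20)×20 = 1700 mm² (U = 1.0, A_e = A_n). φR_n = 0.75 × 450 × 1700 = 573.8 kN.
Tension yield (gross): A_g = 125×20 = 2500 mm². φR_n = 0.90 × 350 × 2500 = 787.5 kN.
Governing: min(698.5, 777.6, 523.8, 573.8, 787.5) = 523.8 kN → block shear.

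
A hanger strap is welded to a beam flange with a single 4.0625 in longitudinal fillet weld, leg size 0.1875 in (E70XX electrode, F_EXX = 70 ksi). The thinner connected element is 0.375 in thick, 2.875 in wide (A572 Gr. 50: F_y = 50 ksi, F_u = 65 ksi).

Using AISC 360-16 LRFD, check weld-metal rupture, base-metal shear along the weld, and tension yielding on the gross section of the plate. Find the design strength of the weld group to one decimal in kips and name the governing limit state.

Weld metal: throat = 0.707×0.1875 = 0.13256 in, L = 4.0625 in. φR_n = 0.75 × 0.6 × 70 × 0.13256 × 4.0625 = 17.0 kips.
Base metal shear (0.375 in plate): yield φR_n = 1.0×0.6×50×0.375×4.0625 = 45.7 kips; rupture φR_n = 0.75×0.6×65×0.375×4.0625 = 44.6 kips; take 44.6 kips (rupture).
Tension yield (gross): A_g = 2.875×0.375 = 1.0781 in². φR_n = 0.90 × 50 × 1.0781 = 48.5 kips.
Governing: min(17.0, 44.6, 48.5) = 17.0 kips → weld metal.

17.0 kips (weld metal governs)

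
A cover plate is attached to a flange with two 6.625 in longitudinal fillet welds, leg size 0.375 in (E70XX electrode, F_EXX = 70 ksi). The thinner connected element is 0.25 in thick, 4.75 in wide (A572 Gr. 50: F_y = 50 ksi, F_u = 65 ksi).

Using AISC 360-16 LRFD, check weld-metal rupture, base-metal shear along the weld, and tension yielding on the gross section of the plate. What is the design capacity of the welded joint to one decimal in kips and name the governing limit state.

53.4 kips (gross-section yield governs)

Weld metal: throat = 0.707×0.375 = 0.26513 in, L = 2×6.625 = 13.25 in. φR_n = 0.75 × 0.6 × 70 × 0.26513 × 13.25 = 110.7 kips.
Base metal shear (0.25 in plate): yield φR_n = 1.0×0.6×50×0.25×13.25 = 99.4 kips; rupture φR_n = 0.75×0.6×65×0.25×13.25 = 96.9 kips; take 96.9 kips (rupture).
Tension yield (gross): A_g = 4.75×0.25 = 1.1875 in². φR_n = 0.90 × 50 × 1.1875 = 53.4 kips.
Governing: min(110.7, 96.9, 53.4) = 53.4 kips → gross-section yield.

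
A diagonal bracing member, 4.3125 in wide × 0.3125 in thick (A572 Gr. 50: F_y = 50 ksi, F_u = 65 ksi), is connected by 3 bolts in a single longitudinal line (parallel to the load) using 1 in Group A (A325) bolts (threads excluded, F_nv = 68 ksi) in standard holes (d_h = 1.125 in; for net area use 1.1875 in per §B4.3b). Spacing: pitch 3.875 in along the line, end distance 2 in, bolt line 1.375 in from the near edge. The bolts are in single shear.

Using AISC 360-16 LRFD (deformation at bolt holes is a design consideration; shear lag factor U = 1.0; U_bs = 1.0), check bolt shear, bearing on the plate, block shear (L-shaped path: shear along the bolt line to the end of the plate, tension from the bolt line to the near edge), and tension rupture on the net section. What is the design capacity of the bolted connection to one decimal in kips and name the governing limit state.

47.6 kips (net-section rupture governs)

Bolt shear: A_b = π(1)²/4 = 0.7854 in². φR_n = 0.75 × 68 × 0.7854 × 3 × 1 = 120.2 kips.
Bearing (0.3125 in plate, F_u = 65 ksi): end bolts L_c = 2 − 1.125/2 = 1.4375, R_n = min(1.2×1.4375×0.3125×65, 2.4×1×0.3125×65) = 35.039 kips/bolt; interior L_c = 3.875 − 1.125 = 2.75, R_n = 48.75 kips/bolt. φR_n = 0.75 × (1×35.039 + 2×48.75) = 99.4 kips.
Block shear: shear path 1×[2+2×3.875] = 1×9.75 in, A_gv = 3.0469, A_nv = 1×(9.75 − 2.5×1.1875)×0.3125 = 2.1191 in²; tension to near edge: (1.375 − 0.5×1.1875)×0.3125 = 0.24414 in². R_n = min(0.6×65×2.1191, 0.6×50×3.0469) + 1.0×65×0.24414 = min(82.645, 91.407) + 15.869 = 98.514 kips. φR_n = 0.75 × 98.514 = 73.9 kips.
Tension rupture (net): A_n = (4.3125 − 1×1.1875)×0.3125 = 0.97656 in² (U = 1.0, A_e = A_n). φR_n = 0.75 × 65 × 0.97656 = 47.6 kips.
Governing: min(120.2, 99.4, 73.9, 47.6) = 47.6 kips → net-section rupture.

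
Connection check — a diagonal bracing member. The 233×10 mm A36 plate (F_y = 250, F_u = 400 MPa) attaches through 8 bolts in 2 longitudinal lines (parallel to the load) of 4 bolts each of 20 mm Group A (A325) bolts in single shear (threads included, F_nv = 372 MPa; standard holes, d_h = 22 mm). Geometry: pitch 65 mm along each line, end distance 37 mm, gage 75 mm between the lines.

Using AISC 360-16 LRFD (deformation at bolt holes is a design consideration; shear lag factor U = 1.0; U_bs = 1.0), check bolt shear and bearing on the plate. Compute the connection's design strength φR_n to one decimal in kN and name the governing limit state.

Bolt shear: A_b = π(20)²/4 = 314.16 mm². φR_n = 0.75 × 372 × 314.16 × 8 × 1 = 701.2 kN.
Bearing (10 mm plate, F_u = 400 MPa): end bolts L_c = 37 − 22/2 = 26, R_n = min(1.2×26×10×400, 2.4×20×10×400) = 124.8 kN/bolt; interior L_c = 65 − 22 = 43, R_n = 192 kN/bolt. φR_n = 0.75 × (2×124.8 + 6×192) = 1051.2 kN.
Governing: min(701.2, 1051.2) = 701.2 kN → bolt shear.

701.2 kN (bolt shear governs)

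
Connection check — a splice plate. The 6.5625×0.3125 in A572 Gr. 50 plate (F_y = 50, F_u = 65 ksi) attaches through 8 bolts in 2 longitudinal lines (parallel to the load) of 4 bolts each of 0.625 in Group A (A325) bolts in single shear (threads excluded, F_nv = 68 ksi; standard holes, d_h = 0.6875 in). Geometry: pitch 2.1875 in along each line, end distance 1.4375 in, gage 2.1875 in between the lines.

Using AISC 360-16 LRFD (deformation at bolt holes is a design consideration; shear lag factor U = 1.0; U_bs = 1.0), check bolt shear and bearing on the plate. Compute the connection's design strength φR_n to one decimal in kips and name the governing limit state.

Bolt shear: A_b = π(0.625)²/4 = 0.3068 in². φR_n = 0.75 × 68 × 0.3068 × 8 × 1 = 125.2 kips.
Bearing (0.3125 in plate, F_u = 65 ksi): end bolts L_c = 1.4375 − 0.6875/2 = 1.09375, R_n = min(1.2×1.09375×0.3125×65, 2.4×0.625×0.3125×65) = 26.66 kips/bolt; interior L_c = 2.1875 − 0.6875 = 1.5, R_n = 30.469 kips/bolt. φR_n = 0.75 × (2×26.66 + 6×30.469) = 177.1 kips.
Governing: min(125.2, 177.1) = 125.2 kips → bolt shear.

125.2 kips (bolt shear governs)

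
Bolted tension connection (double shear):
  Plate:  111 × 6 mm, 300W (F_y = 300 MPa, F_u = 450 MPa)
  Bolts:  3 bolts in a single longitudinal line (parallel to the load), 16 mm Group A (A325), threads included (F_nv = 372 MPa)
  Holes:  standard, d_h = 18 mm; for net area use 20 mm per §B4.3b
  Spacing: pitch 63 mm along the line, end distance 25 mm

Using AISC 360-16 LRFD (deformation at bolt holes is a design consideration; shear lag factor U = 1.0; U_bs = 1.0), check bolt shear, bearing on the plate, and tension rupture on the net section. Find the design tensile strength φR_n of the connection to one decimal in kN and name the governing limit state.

Bolt shear: A_b = π(16)²/4 = 201.06 mm². φR_n = 0.75 × 372 × 201.06 × 3 × 2 = 336.6 kN.
Bearing (6 mm plate, F_u = 450 MPa): end bolts L_c = 25 − 18/2 = 16, R_n = min(1.2×16×6×450, 2.4×16×6×450) = 51.84 kN/bolt; interior L_c = 63 − 18 = 45, R_n = 103.68 kN/bolt. φR_n = 0.75 × (1×51.84 + 2×103.68) = 194.4 kN.
Tension rupture (net): A_n = (111 − 1×20)×6 = 546 mm² (U = 1.0, A_e = A_n). φR_n = 0.75 × 450 × 546 = 184.3 kN.
Governing: min(336.6, 194.4, 184.3) = 184.3 kN → net-section rupture.

184.3 kN (net-section rupture governs)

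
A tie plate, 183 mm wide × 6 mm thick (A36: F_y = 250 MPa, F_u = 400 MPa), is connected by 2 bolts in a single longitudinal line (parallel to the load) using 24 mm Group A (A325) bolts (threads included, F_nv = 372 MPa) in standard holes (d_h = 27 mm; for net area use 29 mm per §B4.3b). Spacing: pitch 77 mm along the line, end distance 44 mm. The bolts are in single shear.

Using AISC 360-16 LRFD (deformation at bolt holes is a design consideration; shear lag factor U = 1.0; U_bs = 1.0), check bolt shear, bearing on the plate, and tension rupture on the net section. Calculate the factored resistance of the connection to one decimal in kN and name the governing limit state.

169.6 kN (bearing governs)

Bolt shear: A_b = π(24)²/4 = 452.39 mm². φR_n = 0.75 × 372 × 452.39 × 2 × 1 = 252.4 kN.
Bearing (6 mm plate, F_u = 400 MPa): end bolts L_c = 44 − 27/2 = 30.5, R_n = min(1.2×30.5×6×400, 2.4×24×6×400) = 87.84 kN/bolt; interior L_c = 77 − 27 = 50, R_n = 138.24 kN/bolt. φR_n = 0.75 × (1×87.84 + 1×138.24) = 169.6 kN.
Tension rupture (net): A_n = (183 − 1×29)×6 = 924 mm² (U = 1.0, A_e = A_n). φR_n = 0.75 × 400 × 924 = 277.2 kN.
Governing: min(252.4, 169.6, 277.2) = 169.6 kN → bearing.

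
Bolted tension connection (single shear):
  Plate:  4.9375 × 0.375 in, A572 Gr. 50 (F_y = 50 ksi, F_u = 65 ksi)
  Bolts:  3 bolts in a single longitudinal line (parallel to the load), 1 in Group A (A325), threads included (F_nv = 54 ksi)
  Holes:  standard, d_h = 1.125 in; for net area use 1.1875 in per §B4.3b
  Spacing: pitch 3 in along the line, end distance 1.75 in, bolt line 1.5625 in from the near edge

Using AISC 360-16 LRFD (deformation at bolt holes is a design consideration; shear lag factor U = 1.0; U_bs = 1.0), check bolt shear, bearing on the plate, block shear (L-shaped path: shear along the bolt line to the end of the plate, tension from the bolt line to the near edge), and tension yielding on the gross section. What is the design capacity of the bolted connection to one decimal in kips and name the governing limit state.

Bolt shear: A_b = π(1)²/4 = 0.7854 in². φR_n = 0.75 × 54 × 0.7854 × 3 × 1 = 95.4 kips.
Bearing (0.375 in plate, F_u = 65 ksi): end bolts L_c = 1.75 − 1.125/2 = 1.1875, R_n = min(1.2×1.1875×0.375×65, 2.4×1×0.375×65) = 34.734 kips/bolt; interior L_c = 3 − 1.125 = 1.875, R_n = 54.844 kips/bolt. φR_n = 0.75 × (1×34.734 + 2×54.844) = 108.3 kips.
Block shear: shear path 1×[1.75+2×3] = 1×7.75 in, A_gv = 2.9063, A_nv = 1×(7.75 − 2.5×1.1875)×0.375 = 1.793 in²; tension to near edge: (1.5625 − 0.5×1.1875)×0.375 = 0.36328 in². R_n = min(0.6×65×1.793, 0.6×50×2.9063) + 1.0×65×0.36328 = min(69.927, 87.189) + 23.613 = 93.54 kips. φR_n = 0.75 × 93.54 = 70.2 kips.
Tension yield (gross): A_g = 4.9375×0.375 = 1.8516 in². φR_n = 0.90 × 50 × 1.8516 = 83.3 kips.
Governing: min(95.4, 108.3, 70.2, 83.3) = 70.2 kips → block shear.

70.2 kips (block shear governs)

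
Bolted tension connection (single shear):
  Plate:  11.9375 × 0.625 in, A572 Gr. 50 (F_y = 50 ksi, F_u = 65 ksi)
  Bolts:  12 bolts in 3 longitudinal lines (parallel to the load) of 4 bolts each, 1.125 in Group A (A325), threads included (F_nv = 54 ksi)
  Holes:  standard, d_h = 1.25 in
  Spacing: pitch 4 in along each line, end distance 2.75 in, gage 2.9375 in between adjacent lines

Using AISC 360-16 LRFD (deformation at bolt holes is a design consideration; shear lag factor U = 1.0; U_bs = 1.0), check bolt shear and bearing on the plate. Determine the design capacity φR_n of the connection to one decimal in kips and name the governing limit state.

Bolt shear: A_b = π(1.125)²/4 = 0.99402 in². φR_n = 0.75 × 54 × 0.99402 × 12 × 1 = 483.1 kips.
Bearing (0.625 in plate, F_u = 65 ksi): end bolts L_c = 2.75 − 1.25/2 = 2.125, R_n = min(1.2×2.125×0.625×65, 2.4×1.125×0.625×65) = 103.59 kips/bolt; interior L_c = 4 − 1.25 = 2.75, R_n = 109.69 kips/bolt. φR_n = 0.75 × (3×103.59 + 9×109.69) = 973.5 kips.
Governing: min(483.1, 973.5) = 483.1 kips → bolt shear.

483.1 kips (bolt shear governs)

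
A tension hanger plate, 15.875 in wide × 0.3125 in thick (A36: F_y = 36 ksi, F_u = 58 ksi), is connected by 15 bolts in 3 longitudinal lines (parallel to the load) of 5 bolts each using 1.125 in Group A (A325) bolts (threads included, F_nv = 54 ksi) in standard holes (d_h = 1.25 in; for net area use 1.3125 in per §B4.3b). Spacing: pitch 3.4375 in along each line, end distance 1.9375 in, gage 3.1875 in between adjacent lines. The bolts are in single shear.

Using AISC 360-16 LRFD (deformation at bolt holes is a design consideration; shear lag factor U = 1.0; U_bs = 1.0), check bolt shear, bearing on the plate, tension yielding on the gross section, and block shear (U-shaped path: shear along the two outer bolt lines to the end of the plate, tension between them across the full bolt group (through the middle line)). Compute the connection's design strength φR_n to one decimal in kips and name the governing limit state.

Bolt shear: A_b = π(1.125)²/4 = 0.99402 in². φR_n = 0.75 × 54 × 0.99402 × 15 × 1 = 603.9 kips.
Bearing (0.3125 in plate, F_u = 58 ksi): end bolts L_c = 1.9375 − 1.25/2 = 1.3125, R_n = min(1.2×1.3125×0.3125×58, 2.4×1.125×0.3125×58) = 28.547 kips/bolt; interior L_c = 3.4375 − 1.25 = 2.1875, R_n = 47.578 kips/bolt. φR_n = 0.75 × (3×28.547 + 12×47.578) = 492.4 kips.
Tension yield (gross): A_g = 15.875×0.3125 = 4.9609 in². φR_n = 0.90 × 36 × 4.9609 = 160.7 kips.
Block shear: shear path 2×[1.9375+4×3.4375] = 2×15.6875 in, A_gv = 9.8047, A_nv = 2×(15.6875 − 4.5×1.3125)×0.3125 = 6.1133 in²; tension across gage: (6.375 − 2×1.3125)×0.3125 = 1.1719 in². R_n = min(0.6×58×6.1133, 0.6×36×9.8047) + 1.0×58×1.1719 = min(212.74, 211.78) + 67.97 = 279.75 kips. φR_n = 0.75 × 279.75 = 209.8 kips.
Governing: min(603.9, 492.4, 160.7, 209.8) = 160.7 kips → gross-section yield.

160.7 kips (gross-section yield governs)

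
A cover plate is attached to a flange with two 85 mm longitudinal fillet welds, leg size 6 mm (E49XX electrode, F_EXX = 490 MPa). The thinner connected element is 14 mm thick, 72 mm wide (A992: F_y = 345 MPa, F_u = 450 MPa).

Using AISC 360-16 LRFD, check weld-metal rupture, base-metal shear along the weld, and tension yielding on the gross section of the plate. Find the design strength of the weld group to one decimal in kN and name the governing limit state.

Weld metal: throat = 0.707×6 = 4.242 mm, L = 2×85 = 170 mm. φR_n = 0.75 × 0.6 × 490 × 4.242 × 170 = 159.0 kN.
Base metal shear (14 mm plate): yield φR_n = 1.0×0.6×345×14×170 = 492.7 kN; rupture φR_n = 0.75×0.6×450×14×170 = 482.0 kN; take 482.0 kN (rupture).
Tension yield (gross): A_g = 72×14 = 1008 mm². φR_n = 0.90 × 345 × 1008 = 313.0 kN.
Governing: min(159.0, 482.0, 313.0) = 159.0 kN → weld metal.

159.0 kN (weld metal governs)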